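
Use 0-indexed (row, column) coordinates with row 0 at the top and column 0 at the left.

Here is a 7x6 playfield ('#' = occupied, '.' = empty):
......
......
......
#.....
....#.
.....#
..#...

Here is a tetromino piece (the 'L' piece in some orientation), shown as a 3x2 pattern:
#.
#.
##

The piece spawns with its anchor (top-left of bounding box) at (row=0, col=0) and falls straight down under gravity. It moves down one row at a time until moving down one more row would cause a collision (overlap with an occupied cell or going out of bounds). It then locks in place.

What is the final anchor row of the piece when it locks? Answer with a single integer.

Answer: 0

Derivation:
Spawn at (row=0, col=0). Try each row:
  row 0: fits
  row 1: blocked -> lock at row 0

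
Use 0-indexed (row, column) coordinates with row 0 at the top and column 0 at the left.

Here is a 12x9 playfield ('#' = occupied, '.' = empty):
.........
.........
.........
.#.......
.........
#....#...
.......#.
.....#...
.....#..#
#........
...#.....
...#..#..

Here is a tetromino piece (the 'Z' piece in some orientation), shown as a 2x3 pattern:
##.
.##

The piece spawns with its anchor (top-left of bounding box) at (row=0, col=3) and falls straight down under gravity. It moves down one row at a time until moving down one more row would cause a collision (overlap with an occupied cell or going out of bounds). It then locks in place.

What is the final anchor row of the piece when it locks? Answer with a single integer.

Spawn at (row=0, col=3). Try each row:
  row 0: fits
  row 1: fits
  row 2: fits
  row 3: fits
  row 4: blocked -> lock at row 3

Answer: 3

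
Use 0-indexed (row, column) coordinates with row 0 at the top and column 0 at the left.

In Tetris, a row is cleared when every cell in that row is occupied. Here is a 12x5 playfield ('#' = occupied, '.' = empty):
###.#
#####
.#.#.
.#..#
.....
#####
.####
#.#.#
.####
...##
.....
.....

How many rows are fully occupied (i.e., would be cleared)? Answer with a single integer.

Check each row:
  row 0: 1 empty cell -> not full
  row 1: 0 empty cells -> FULL (clear)
  row 2: 3 empty cells -> not full
  row 3: 3 empty cells -> not full
  row 4: 5 empty cells -> not full
  row 5: 0 empty cells -> FULL (clear)
  row 6: 1 empty cell -> not full
  row 7: 2 empty cells -> not full
  row 8: 1 empty cell -> not full
  row 9: 3 empty cells -> not full
  row 10: 5 empty cells -> not full
  row 11: 5 empty cells -> not full
Total rows cleared: 2

Answer: 2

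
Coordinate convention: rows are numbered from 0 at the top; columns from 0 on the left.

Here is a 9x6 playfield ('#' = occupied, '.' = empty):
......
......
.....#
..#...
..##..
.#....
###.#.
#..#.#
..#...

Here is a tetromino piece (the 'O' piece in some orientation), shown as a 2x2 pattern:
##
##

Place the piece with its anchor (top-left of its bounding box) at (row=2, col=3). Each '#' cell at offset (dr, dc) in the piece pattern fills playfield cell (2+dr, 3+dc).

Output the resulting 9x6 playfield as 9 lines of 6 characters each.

Answer: ......
......
...###
..###.
..##..
.#....
###.#.
#..#.#
..#...

Derivation:
Fill (2+0,3+0) = (2,3)
Fill (2+0,3+1) = (2,4)
Fill (2+1,3+0) = (3,3)
Fill (2+1,3+1) = (3,4)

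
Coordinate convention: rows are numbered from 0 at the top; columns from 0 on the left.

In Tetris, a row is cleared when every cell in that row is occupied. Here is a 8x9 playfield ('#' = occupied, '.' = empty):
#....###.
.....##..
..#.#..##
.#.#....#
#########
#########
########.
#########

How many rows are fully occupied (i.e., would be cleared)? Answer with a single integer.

Answer: 3

Derivation:
Check each row:
  row 0: 5 empty cells -> not full
  row 1: 7 empty cells -> not full
  row 2: 5 empty cells -> not full
  row 3: 6 empty cells -> not full
  row 4: 0 empty cells -> FULL (clear)
  row 5: 0 empty cells -> FULL (clear)
  row 6: 1 empty cell -> not full
  row 7: 0 empty cells -> FULL (clear)
Total rows cleared: 3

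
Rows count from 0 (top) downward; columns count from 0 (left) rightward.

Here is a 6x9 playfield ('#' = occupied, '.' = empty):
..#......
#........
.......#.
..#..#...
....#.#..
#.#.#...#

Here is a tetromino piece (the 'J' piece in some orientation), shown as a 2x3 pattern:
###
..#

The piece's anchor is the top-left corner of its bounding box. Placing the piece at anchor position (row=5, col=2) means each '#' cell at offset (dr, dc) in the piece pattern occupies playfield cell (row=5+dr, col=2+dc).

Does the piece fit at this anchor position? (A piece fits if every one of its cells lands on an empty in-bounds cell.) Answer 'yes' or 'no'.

Answer: no

Derivation:
Check each piece cell at anchor (5, 2):
  offset (0,0) -> (5,2): occupied ('#') -> FAIL
  offset (0,1) -> (5,3): empty -> OK
  offset (0,2) -> (5,4): occupied ('#') -> FAIL
  offset (1,2) -> (6,4): out of bounds -> FAIL
All cells valid: no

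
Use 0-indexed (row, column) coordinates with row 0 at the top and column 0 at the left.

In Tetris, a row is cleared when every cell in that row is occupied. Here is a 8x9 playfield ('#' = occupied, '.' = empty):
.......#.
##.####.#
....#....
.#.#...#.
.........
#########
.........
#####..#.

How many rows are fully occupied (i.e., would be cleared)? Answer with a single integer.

Check each row:
  row 0: 8 empty cells -> not full
  row 1: 2 empty cells -> not full
  row 2: 8 empty cells -> not full
  row 3: 6 empty cells -> not full
  row 4: 9 empty cells -> not full
  row 5: 0 empty cells -> FULL (clear)
  row 6: 9 empty cells -> not full
  row 7: 3 empty cells -> not full
Total rows cleared: 1

Answer: 1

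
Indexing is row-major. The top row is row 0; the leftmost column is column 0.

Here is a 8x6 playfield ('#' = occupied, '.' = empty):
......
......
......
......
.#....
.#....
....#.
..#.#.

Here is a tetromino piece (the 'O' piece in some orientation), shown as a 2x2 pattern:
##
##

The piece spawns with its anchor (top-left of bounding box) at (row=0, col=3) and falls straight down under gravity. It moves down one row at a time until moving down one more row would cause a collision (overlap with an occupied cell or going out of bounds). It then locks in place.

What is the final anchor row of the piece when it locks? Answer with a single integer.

Spawn at (row=0, col=3). Try each row:
  row 0: fits
  row 1: fits
  row 2: fits
  row 3: fits
  row 4: fits
  row 5: blocked -> lock at row 4

Answer: 4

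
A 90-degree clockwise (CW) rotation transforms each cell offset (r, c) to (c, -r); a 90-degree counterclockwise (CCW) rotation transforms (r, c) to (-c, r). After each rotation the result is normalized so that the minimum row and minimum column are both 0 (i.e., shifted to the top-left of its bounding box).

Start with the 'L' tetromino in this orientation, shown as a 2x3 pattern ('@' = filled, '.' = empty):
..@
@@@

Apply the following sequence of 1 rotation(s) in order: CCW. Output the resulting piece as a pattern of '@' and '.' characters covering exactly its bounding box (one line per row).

Start:
..@
@@@
After rotation 1 (CCW):
@@
.@
.@

Answer: @@
.@
.@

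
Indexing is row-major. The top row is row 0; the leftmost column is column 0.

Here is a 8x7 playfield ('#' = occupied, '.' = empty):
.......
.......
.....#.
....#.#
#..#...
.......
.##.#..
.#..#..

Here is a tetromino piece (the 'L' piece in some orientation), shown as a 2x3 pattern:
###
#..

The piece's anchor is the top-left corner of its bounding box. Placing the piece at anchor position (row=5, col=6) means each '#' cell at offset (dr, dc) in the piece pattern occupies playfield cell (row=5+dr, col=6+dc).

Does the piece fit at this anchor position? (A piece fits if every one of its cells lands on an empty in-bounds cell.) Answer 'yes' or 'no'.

Check each piece cell at anchor (5, 6):
  offset (0,0) -> (5,6): empty -> OK
  offset (0,1) -> (5,7): out of bounds -> FAIL
  offset (0,2) -> (5,8): out of bounds -> FAIL
  offset (1,0) -> (6,6): empty -> OK
All cells valid: no

Answer: no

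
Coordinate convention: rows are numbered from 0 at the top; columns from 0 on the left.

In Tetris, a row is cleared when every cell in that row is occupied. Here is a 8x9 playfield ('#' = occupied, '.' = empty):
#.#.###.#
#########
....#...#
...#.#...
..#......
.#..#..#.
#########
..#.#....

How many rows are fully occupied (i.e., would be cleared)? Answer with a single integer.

Answer: 2

Derivation:
Check each row:
  row 0: 3 empty cells -> not full
  row 1: 0 empty cells -> FULL (clear)
  row 2: 7 empty cells -> not full
  row 3: 7 empty cells -> not full
  row 4: 8 empty cells -> not full
  row 5: 6 empty cells -> not full
  row 6: 0 empty cells -> FULL (clear)
  row 7: 7 empty cells -> not full
Total rows cleared: 2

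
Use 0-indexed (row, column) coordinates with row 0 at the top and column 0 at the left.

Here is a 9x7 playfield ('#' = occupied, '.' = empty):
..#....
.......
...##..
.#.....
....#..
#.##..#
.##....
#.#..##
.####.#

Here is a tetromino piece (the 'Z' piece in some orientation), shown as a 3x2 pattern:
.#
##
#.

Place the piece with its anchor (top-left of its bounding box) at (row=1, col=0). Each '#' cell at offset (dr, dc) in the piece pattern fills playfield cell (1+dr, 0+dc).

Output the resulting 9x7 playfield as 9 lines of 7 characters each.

Fill (1+0,0+1) = (1,1)
Fill (1+1,0+0) = (2,0)
Fill (1+1,0+1) = (2,1)
Fill (1+2,0+0) = (3,0)

Answer: ..#....
.#.....
##.##..
##.....
....#..
#.##..#
.##....
#.#..##
.####.#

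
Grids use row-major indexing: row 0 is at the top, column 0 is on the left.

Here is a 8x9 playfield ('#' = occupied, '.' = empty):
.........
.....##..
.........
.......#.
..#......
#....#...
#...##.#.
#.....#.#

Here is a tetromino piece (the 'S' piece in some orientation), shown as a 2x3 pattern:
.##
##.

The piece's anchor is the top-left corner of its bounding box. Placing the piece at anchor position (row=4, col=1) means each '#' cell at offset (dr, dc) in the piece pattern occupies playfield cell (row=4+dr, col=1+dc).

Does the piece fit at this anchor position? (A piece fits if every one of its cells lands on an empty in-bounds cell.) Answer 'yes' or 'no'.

Check each piece cell at anchor (4, 1):
  offset (0,1) -> (4,2): occupied ('#') -> FAIL
  offset (0,2) -> (4,3): empty -> OK
  offset (1,0) -> (5,1): empty -> OK
  offset (1,1) -> (5,2): empty -> OK
All cells valid: no

Answer: no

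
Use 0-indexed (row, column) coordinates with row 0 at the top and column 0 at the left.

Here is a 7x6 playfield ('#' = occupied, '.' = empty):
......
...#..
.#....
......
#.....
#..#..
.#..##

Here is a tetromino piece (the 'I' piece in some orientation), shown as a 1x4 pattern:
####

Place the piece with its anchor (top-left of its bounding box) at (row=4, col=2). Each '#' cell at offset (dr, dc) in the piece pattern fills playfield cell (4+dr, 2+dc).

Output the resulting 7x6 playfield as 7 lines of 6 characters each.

Fill (4+0,2+0) = (4,2)
Fill (4+0,2+1) = (4,3)
Fill (4+0,2+2) = (4,4)
Fill (4+0,2+3) = (4,5)

Answer: ......
...#..
.#....
......
#.####
#..#..
.#..##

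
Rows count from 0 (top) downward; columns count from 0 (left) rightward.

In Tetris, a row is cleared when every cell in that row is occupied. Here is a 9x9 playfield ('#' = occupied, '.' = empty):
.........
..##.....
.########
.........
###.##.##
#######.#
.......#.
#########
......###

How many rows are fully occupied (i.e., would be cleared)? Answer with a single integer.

Check each row:
  row 0: 9 empty cells -> not full
  row 1: 7 empty cells -> not full
  row 2: 1 empty cell -> not full
  row 3: 9 empty cells -> not full
  row 4: 2 empty cells -> not full
  row 5: 1 empty cell -> not full
  row 6: 8 empty cells -> not full
  row 7: 0 empty cells -> FULL (clear)
  row 8: 6 empty cells -> not full
Total rows cleared: 1

Answer: 1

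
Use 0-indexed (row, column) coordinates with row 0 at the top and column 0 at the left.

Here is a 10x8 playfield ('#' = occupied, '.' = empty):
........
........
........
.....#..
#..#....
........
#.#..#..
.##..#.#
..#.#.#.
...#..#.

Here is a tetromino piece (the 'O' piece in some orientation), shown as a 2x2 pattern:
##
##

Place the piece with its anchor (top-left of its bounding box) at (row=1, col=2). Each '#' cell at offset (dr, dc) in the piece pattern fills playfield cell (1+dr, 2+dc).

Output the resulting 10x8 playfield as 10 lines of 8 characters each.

Fill (1+0,2+0) = (1,2)
Fill (1+0,2+1) = (1,3)
Fill (1+1,2+0) = (2,2)
Fill (1+1,2+1) = (2,3)

Answer: ........
..##....
..##....
.....#..
#..#....
........
#.#..#..
.##..#.#
..#.#.#.
...#..#.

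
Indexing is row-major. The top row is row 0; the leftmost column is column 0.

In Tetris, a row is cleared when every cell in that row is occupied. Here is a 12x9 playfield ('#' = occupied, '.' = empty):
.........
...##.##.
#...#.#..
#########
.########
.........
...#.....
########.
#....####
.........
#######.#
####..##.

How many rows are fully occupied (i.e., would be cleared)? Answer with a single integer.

Answer: 1

Derivation:
Check each row:
  row 0: 9 empty cells -> not full
  row 1: 5 empty cells -> not full
  row 2: 6 empty cells -> not full
  row 3: 0 empty cells -> FULL (clear)
  row 4: 1 empty cell -> not full
  row 5: 9 empty cells -> not full
  row 6: 8 empty cells -> not full
  row 7: 1 empty cell -> not full
  row 8: 4 empty cells -> not full
  row 9: 9 empty cells -> not full
  row 10: 1 empty cell -> not full
  row 11: 3 empty cells -> not full
Total rows cleared: 1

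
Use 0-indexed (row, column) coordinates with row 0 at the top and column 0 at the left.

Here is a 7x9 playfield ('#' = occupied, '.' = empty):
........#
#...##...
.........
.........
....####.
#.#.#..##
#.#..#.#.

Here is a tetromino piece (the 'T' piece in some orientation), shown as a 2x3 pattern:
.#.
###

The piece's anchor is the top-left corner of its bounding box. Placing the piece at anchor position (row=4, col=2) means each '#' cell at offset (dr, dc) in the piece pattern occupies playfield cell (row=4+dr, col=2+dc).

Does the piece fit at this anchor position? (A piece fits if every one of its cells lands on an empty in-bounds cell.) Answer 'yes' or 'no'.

Check each piece cell at anchor (4, 2):
  offset (0,1) -> (4,3): empty -> OK
  offset (1,0) -> (5,2): occupied ('#') -> FAIL
  offset (1,1) -> (5,3): empty -> OK
  offset (1,2) -> (5,4): occupied ('#') -> FAIL
All cells valid: no

Answer: no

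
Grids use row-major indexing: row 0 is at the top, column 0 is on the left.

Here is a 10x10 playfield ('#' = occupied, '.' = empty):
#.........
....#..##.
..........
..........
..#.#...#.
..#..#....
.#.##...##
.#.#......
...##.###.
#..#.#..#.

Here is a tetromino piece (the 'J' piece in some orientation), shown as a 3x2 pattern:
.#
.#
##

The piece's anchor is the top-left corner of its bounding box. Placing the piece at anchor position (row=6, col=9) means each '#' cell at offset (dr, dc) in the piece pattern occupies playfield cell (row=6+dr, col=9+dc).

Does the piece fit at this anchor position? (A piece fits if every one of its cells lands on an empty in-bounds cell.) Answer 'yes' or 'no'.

Check each piece cell at anchor (6, 9):
  offset (0,1) -> (6,10): out of bounds -> FAIL
  offset (1,1) -> (7,10): out of bounds -> FAIL
  offset (2,0) -> (8,9): empty -> OK
  offset (2,1) -> (8,10): out of bounds -> FAIL
All cells valid: no

Answer: no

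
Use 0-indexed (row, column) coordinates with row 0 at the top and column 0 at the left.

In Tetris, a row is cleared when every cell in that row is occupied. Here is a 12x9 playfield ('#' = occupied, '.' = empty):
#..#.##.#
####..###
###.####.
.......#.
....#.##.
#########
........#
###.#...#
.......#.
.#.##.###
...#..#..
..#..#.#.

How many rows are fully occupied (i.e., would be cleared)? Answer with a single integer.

Answer: 1

Derivation:
Check each row:
  row 0: 4 empty cells -> not full
  row 1: 2 empty cells -> not full
  row 2: 2 empty cells -> not full
  row 3: 8 empty cells -> not full
  row 4: 6 empty cells -> not full
  row 5: 0 empty cells -> FULL (clear)
  row 6: 8 empty cells -> not full
  row 7: 4 empty cells -> not full
  row 8: 8 empty cells -> not full
  row 9: 3 empty cells -> not full
  row 10: 7 empty cells -> not full
  row 11: 6 empty cells -> not full
Total rows cleared: 1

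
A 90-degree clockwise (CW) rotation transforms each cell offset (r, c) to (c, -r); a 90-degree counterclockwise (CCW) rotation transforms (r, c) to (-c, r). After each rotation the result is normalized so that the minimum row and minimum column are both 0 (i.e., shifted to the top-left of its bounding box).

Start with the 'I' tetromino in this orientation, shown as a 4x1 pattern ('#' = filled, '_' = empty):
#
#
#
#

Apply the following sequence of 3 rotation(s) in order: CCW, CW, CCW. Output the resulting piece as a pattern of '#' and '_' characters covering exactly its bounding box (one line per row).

Start:
#
#
#
#
After rotation 1 (CCW):
####
After rotation 2 (CW):
#
#
#
#
After rotation 3 (CCW):
####

Answer: ####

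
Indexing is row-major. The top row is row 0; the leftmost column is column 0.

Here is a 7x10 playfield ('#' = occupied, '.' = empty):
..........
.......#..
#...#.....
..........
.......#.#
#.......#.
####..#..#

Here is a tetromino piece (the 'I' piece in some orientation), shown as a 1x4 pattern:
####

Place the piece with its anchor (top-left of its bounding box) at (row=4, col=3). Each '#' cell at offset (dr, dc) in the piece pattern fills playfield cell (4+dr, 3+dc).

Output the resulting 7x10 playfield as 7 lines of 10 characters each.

Answer: ..........
.......#..
#...#.....
..........
...#####.#
#.......#.
####..#..#

Derivation:
Fill (4+0,3+0) = (4,3)
Fill (4+0,3+1) = (4,4)
Fill (4+0,3+2) = (4,5)
Fill (4+0,3+3) = (4,6)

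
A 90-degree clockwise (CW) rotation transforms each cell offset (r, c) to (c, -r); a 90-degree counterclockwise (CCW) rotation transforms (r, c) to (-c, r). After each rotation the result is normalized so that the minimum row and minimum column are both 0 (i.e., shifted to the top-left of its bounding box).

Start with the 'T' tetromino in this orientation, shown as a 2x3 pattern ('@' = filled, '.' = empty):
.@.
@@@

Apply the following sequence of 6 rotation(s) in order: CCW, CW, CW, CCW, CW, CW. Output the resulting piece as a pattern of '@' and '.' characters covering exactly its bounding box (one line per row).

Answer: @@@
.@.

Derivation:
Start:
.@.
@@@
After rotation 1 (CCW):
.@
@@
.@
After rotation 2 (CW):
.@.
@@@
After rotation 3 (CW):
@.
@@
@.
After rotation 4 (CCW):
.@.
@@@
After rotation 5 (CW):
@.
@@
@.
After rotation 6 (CW):
@@@
.@.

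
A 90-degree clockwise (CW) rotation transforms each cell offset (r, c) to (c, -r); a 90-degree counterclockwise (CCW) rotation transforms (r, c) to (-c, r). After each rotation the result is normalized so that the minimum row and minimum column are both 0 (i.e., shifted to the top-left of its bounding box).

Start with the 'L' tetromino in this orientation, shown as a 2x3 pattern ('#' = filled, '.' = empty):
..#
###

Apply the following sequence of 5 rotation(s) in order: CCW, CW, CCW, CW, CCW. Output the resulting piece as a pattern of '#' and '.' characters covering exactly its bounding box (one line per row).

Answer: ##
.#
.#

Derivation:
Start:
..#
###
After rotation 1 (CCW):
##
.#
.#
After rotation 2 (CW):
..#
###
After rotation 3 (CCW):
##
.#
.#
After rotation 4 (CW):
..#
###
After rotation 5 (CCW):
##
.#
.#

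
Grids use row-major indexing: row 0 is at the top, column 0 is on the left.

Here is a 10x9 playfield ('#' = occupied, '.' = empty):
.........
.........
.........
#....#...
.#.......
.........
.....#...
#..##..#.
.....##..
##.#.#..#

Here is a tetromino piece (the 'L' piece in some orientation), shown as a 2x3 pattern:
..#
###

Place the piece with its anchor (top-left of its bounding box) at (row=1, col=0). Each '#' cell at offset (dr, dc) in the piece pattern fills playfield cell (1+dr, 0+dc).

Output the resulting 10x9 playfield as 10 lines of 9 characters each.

Fill (1+0,0+2) = (1,2)
Fill (1+1,0+0) = (2,0)
Fill (1+1,0+1) = (2,1)
Fill (1+1,0+2) = (2,2)

Answer: .........
..#......
###......
#....#...
.#.......
.........
.....#...
#..##..#.
.....##..
##.#.#..#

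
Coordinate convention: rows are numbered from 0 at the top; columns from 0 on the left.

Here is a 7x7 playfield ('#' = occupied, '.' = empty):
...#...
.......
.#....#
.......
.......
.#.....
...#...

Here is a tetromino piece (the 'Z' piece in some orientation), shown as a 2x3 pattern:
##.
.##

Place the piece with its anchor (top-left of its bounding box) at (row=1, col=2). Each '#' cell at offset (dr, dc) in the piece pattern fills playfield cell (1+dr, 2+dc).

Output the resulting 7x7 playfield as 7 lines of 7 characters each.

Answer: ...#...
..##...
.#.##.#
.......
.......
.#.....
...#...

Derivation:
Fill (1+0,2+0) = (1,2)
Fill (1+0,2+1) = (1,3)
Fill (1+1,2+1) = (2,3)
Fill (1+1,2+2) = (2,4)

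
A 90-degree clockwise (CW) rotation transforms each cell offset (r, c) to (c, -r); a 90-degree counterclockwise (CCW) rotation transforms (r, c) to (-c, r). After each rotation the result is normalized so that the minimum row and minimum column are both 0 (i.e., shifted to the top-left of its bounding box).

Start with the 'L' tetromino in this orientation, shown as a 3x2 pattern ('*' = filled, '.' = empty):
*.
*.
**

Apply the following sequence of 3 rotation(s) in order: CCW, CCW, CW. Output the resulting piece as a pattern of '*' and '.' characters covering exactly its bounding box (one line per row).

Answer: ..*
***

Derivation:
Start:
*.
*.
**
After rotation 1 (CCW):
..*
***
After rotation 2 (CCW):
**
.*
.*
After rotation 3 (CW):
..*
***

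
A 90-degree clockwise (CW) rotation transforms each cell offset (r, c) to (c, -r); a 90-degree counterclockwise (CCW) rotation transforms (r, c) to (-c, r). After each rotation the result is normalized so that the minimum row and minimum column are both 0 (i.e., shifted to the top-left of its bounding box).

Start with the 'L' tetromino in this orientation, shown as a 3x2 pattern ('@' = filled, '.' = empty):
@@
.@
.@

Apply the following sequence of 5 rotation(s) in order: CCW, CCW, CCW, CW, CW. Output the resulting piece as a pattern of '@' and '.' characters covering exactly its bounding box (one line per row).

Start:
@@
.@
.@
After rotation 1 (CCW):
@@@
@..
After rotation 2 (CCW):
@.
@.
@@
After rotation 3 (CCW):
..@
@@@
After rotation 4 (CW):
@.
@.
@@
After rotation 5 (CW):
@@@
@..

Answer: @@@
@..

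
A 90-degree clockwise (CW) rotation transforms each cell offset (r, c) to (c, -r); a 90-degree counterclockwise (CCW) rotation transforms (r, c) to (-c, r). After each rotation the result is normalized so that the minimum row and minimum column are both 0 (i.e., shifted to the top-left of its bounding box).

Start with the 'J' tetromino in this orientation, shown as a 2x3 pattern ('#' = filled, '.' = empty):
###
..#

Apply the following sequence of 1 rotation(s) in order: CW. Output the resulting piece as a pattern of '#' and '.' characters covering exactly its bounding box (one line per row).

Start:
###
..#
After rotation 1 (CW):
.#
.#
##

Answer: .#
.#
##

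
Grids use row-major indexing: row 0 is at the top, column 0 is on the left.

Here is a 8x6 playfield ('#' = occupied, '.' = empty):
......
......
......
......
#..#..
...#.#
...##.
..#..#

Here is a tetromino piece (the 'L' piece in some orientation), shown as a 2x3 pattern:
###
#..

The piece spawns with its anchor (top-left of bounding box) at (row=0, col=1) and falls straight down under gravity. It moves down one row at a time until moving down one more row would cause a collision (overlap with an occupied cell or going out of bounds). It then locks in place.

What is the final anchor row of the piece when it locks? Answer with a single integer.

Answer: 3

Derivation:
Spawn at (row=0, col=1). Try each row:
  row 0: fits
  row 1: fits
  row 2: fits
  row 3: fits
  row 4: blocked -> lock at row 3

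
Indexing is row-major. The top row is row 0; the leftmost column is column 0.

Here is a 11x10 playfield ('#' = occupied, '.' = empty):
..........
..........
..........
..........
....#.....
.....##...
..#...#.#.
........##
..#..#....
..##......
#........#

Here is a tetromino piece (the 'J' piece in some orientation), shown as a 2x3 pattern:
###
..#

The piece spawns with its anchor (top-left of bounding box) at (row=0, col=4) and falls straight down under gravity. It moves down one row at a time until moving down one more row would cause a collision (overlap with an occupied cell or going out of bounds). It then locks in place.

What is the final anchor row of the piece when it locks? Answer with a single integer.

Answer: 3

Derivation:
Spawn at (row=0, col=4). Try each row:
  row 0: fits
  row 1: fits
  row 2: fits
  row 3: fits
  row 4: blocked -> lock at row 3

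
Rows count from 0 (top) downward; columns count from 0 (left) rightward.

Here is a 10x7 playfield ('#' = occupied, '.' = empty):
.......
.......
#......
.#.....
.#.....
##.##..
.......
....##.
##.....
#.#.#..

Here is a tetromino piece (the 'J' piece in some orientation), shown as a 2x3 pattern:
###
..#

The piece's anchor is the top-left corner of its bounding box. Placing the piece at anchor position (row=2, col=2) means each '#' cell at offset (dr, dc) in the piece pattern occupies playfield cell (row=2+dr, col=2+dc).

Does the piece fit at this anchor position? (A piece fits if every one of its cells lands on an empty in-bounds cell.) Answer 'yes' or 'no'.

Check each piece cell at anchor (2, 2):
  offset (0,0) -> (2,2): empty -> OK
  offset (0,1) -> (2,3): empty -> OK
  offset (0,2) -> (2,4): empty -> OK
  offset (1,2) -> (3,4): empty -> OK
All cells valid: yes

Answer: yes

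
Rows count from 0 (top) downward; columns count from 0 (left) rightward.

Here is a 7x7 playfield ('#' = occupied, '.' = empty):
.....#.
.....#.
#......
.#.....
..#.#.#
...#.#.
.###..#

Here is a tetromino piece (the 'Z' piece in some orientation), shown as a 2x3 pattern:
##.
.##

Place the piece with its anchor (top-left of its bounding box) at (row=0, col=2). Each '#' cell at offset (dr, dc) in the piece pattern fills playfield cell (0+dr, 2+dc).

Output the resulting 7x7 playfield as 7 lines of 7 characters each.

Answer: ..##.#.
...###.
#......
.#.....
..#.#.#
...#.#.
.###..#

Derivation:
Fill (0+0,2+0) = (0,2)
Fill (0+0,2+1) = (0,3)
Fill (0+1,2+1) = (1,3)
Fill (0+1,2+2) = (1,4)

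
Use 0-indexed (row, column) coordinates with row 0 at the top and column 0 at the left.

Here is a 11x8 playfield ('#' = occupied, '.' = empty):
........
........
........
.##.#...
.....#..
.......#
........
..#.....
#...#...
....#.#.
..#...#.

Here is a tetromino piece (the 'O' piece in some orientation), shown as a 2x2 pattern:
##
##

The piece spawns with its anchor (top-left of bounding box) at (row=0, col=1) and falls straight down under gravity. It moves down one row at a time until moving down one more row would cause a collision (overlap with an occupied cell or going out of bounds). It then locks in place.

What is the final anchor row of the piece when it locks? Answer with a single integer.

Spawn at (row=0, col=1). Try each row:
  row 0: fits
  row 1: fits
  row 2: blocked -> lock at row 1

Answer: 1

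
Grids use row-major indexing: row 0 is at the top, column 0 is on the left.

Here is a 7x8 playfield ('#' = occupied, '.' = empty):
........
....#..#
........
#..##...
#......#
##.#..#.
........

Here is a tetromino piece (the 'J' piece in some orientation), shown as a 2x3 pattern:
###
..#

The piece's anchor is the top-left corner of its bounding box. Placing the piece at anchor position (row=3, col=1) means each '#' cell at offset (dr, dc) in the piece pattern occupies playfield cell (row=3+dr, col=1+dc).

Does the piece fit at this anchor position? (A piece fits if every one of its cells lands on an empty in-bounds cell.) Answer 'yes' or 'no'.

Check each piece cell at anchor (3, 1):
  offset (0,0) -> (3,1): empty -> OK
  offset (0,1) -> (3,2): empty -> OK
  offset (0,2) -> (3,3): occupied ('#') -> FAIL
  offset (1,2) -> (4,3): empty -> OK
All cells valid: no

Answer: no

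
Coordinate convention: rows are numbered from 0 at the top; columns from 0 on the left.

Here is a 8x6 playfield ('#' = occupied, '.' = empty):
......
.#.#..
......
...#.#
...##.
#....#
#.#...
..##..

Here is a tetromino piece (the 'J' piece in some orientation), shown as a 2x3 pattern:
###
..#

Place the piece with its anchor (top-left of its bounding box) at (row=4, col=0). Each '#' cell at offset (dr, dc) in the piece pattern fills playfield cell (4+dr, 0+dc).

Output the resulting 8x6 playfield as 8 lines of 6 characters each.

Answer: ......
.#.#..
......
...#.#
#####.
#.#..#
#.#...
..##..

Derivation:
Fill (4+0,0+0) = (4,0)
Fill (4+0,0+1) = (4,1)
Fill (4+0,0+2) = (4,2)
Fill (4+1,0+2) = (5,2)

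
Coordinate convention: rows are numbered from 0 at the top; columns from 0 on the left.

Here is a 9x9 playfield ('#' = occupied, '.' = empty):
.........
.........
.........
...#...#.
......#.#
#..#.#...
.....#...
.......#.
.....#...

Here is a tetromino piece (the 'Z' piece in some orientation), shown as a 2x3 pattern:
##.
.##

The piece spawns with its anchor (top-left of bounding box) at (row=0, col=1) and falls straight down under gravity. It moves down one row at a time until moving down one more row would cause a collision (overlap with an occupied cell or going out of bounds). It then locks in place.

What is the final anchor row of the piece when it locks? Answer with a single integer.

Answer: 1

Derivation:
Spawn at (row=0, col=1). Try each row:
  row 0: fits
  row 1: fits
  row 2: blocked -> lock at row 1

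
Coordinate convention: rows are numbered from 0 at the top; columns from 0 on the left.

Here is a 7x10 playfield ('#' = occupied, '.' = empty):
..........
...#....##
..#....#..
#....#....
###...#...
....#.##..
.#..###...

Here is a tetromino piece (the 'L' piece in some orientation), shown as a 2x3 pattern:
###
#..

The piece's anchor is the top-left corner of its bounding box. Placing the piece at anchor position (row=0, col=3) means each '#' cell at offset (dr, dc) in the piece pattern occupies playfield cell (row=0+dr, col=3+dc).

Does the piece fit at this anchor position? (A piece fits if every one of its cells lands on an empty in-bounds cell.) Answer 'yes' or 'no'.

Answer: no

Derivation:
Check each piece cell at anchor (0, 3):
  offset (0,0) -> (0,3): empty -> OK
  offset (0,1) -> (0,4): empty -> OK
  offset (0,2) -> (0,5): empty -> OK
  offset (1,0) -> (1,3): occupied ('#') -> FAIL
All cells valid: no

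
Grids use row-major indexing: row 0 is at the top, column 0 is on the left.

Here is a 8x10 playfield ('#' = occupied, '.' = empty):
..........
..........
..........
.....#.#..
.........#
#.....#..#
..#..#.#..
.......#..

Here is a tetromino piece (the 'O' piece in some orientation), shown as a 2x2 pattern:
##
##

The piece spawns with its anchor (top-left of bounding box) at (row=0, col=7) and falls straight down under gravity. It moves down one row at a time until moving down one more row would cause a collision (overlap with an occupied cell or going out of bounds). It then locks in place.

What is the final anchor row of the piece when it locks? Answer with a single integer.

Answer: 1

Derivation:
Spawn at (row=0, col=7). Try each row:
  row 0: fits
  row 1: fits
  row 2: blocked -> lock at row 1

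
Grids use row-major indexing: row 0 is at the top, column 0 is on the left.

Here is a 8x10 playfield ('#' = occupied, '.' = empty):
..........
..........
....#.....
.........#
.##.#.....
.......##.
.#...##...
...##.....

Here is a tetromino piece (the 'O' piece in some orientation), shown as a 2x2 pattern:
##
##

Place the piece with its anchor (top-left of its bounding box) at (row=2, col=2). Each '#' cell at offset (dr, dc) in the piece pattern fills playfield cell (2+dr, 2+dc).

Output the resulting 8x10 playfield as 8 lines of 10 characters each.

Fill (2+0,2+0) = (2,2)
Fill (2+0,2+1) = (2,3)
Fill (2+1,2+0) = (3,2)
Fill (2+1,2+1) = (3,3)

Answer: ..........
..........
..###.....
..##.....#
.##.#.....
.......##.
.#...##...
...##.....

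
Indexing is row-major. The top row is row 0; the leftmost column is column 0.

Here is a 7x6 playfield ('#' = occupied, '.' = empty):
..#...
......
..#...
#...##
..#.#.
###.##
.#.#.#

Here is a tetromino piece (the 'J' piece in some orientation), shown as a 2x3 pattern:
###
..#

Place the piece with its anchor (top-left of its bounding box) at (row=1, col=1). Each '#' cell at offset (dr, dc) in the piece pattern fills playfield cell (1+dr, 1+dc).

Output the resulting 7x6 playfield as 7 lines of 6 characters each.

Fill (1+0,1+0) = (1,1)
Fill (1+0,1+1) = (1,2)
Fill (1+0,1+2) = (1,3)
Fill (1+1,1+2) = (2,3)

Answer: ..#...
.###..
..##..
#...##
..#.#.
###.##
.#.#.#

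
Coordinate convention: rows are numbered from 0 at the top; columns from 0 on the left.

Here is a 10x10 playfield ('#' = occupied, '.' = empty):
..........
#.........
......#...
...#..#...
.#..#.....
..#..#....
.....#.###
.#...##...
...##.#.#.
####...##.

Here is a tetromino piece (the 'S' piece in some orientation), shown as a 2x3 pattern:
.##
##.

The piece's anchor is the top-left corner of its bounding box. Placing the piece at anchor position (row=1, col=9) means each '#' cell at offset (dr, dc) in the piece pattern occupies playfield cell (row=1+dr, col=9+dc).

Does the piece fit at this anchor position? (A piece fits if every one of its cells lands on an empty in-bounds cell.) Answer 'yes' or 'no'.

Answer: no

Derivation:
Check each piece cell at anchor (1, 9):
  offset (0,1) -> (1,10): out of bounds -> FAIL
  offset (0,2) -> (1,11): out of bounds -> FAIL
  offset (1,0) -> (2,9): empty -> OK
  offset (1,1) -> (2,10): out of bounds -> FAIL
All cells valid: no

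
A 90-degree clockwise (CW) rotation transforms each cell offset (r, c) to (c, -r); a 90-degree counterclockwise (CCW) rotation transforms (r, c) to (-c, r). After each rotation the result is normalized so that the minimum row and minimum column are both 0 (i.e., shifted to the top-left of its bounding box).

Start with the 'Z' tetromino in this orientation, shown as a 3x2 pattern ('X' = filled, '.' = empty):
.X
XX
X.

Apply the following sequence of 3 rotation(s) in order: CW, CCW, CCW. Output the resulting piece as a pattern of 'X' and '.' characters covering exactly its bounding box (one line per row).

Answer: XX.
.XX

Derivation:
Start:
.X
XX
X.
After rotation 1 (CW):
XX.
.XX
After rotation 2 (CCW):
.X
XX
X.
After rotation 3 (CCW):
XX.
.XX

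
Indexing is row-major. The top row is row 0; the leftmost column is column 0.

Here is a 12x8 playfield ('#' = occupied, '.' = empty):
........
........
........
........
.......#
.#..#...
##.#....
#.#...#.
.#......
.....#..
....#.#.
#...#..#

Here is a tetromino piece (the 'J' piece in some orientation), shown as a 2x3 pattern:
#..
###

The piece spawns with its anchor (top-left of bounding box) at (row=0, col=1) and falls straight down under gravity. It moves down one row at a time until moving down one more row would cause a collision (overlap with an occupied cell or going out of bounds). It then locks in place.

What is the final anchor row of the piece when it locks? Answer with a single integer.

Spawn at (row=0, col=1). Try each row:
  row 0: fits
  row 1: fits
  row 2: fits
  row 3: fits
  row 4: blocked -> lock at row 3

Answer: 3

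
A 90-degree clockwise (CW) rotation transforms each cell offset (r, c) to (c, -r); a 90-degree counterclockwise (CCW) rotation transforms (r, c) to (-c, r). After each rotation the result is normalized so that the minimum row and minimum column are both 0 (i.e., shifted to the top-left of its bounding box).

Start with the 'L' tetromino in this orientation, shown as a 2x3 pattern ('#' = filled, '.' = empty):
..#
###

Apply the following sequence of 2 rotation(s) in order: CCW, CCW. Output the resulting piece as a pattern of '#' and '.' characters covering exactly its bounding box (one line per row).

Start:
..#
###
After rotation 1 (CCW):
##
.#
.#
After rotation 2 (CCW):
###
#..

Answer: ###
#..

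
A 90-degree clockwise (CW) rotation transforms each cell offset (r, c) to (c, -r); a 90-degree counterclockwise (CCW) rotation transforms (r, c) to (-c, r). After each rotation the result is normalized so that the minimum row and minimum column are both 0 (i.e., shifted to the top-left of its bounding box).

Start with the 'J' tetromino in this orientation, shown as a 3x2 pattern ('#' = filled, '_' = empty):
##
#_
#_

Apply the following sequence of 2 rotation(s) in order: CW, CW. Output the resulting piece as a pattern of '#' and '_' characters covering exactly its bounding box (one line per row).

Start:
##
#_
#_
After rotation 1 (CW):
###
__#
After rotation 2 (CW):
_#
_#
##

Answer: _#
_#
##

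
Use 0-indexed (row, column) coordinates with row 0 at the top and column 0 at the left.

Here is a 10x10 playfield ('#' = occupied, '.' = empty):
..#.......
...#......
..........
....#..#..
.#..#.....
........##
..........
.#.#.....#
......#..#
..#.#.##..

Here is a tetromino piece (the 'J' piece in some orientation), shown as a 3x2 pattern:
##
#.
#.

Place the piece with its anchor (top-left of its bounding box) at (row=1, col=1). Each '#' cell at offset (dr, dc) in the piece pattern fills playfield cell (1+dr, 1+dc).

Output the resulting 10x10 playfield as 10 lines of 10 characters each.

Answer: ..#.......
.###......
.#........
.#..#..#..
.#..#.....
........##
..........
.#.#.....#
......#..#
..#.#.##..

Derivation:
Fill (1+0,1+0) = (1,1)
Fill (1+0,1+1) = (1,2)
Fill (1+1,1+0) = (2,1)
Fill (1+2,1+0) = (3,1)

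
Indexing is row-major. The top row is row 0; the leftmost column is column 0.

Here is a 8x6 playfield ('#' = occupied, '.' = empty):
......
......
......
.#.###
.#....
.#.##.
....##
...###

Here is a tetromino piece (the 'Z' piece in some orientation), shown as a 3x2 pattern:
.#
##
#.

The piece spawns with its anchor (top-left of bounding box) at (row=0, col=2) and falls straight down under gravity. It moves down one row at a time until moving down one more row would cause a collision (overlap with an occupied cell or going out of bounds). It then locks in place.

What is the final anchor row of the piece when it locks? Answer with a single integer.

Spawn at (row=0, col=2). Try each row:
  row 0: fits
  row 1: fits
  row 2: blocked -> lock at row 1

Answer: 1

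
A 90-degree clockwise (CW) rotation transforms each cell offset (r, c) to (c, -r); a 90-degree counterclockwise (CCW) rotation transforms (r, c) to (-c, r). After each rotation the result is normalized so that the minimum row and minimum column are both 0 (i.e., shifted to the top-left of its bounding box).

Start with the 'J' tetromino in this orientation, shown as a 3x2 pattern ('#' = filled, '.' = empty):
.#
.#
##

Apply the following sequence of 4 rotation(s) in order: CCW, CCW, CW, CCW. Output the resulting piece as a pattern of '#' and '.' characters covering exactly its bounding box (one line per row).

Start:
.#
.#
##
After rotation 1 (CCW):
###
..#
After rotation 2 (CCW):
##
#.
#.
After rotation 3 (CW):
###
..#
After rotation 4 (CCW):
##
#.
#.

Answer: ##
#.
#.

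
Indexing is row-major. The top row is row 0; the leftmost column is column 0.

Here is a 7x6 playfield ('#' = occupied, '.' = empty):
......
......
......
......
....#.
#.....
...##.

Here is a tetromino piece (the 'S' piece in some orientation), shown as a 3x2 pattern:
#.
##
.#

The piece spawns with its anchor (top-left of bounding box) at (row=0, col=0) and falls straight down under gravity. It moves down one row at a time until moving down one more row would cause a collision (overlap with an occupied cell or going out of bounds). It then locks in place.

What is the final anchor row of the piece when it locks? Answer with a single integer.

Spawn at (row=0, col=0). Try each row:
  row 0: fits
  row 1: fits
  row 2: fits
  row 3: fits
  row 4: blocked -> lock at row 3

Answer: 3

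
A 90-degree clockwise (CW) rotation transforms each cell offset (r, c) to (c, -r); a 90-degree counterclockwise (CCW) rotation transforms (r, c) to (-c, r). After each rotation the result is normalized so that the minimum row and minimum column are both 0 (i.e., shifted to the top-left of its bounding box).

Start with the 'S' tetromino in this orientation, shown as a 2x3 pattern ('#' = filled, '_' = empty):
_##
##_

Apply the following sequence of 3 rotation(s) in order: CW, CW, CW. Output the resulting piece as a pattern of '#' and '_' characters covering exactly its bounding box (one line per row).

Answer: #_
##
_#

Derivation:
Start:
_##
##_
After rotation 1 (CW):
#_
##
_#
After rotation 2 (CW):
_##
##_
After rotation 3 (CW):
#_
##
_#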